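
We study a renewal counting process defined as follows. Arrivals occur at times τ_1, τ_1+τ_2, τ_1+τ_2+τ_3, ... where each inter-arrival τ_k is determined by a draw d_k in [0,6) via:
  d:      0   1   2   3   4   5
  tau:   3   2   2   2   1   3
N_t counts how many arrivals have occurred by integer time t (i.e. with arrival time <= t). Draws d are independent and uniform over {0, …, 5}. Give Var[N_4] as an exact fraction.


562919/1679616

Inter-arrival values over d=0..5: [3, 2, 2, 2, 1, 3]
Each d has probability 1/6, so the pmf of τ is: f(1) = 1/6, f(2) = 1/2, f(3) = 1/3
Let p_n(j) = P(N_n = j), with p_0 = [1]. Condition on τ_1: p_n(0) = P(τ > n), and for j >= 1, p_n(j) = Σ_{k<=n} f(k)·p_{n−k}(j−1)
p_1 = [5/6, 1/6]  (j = 0..1)
p_2 = [1/3, 23/36, 1/36]  (j = 0..2)
p_3 = [0, 29/36, 41/216, 1/216]  (j = 0..3)
p_4 = [0, 4/9, 55/108, 59/1296, 1/1296]  (j = 0..4)
E[N_4] = Σ j·p_4(j) = 2077/1296;  E[N_4²] = Σ j²·p_4(j) = 3763/1296
Var[N_4] = 3763/1296 − (2077/1296)² = 562919/1679616


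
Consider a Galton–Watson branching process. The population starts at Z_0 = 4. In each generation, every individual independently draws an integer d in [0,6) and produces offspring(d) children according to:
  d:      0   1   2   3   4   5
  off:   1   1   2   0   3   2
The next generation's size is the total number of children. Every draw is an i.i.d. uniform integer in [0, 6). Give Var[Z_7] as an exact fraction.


Outcome values over d=0..5: [1, 1, 2, 0, 3, 2]
Σy = 9, Σy² = 19, M = 6
μ = 9/6 = 3/2,  σ² = 19/6 − (3/2)² = 11/12
V_0 = 0, E_0 = 4
V_1 = 11/12·E_0 + (3/2)²·V_0 = 11/3;  E_1 = 6
V_2 = 11/12·E_1 + (3/2)²·V_1 = 55/4;  E_2 = 9
V_3 = 11/12·E_2 + (3/2)²·V_2 = 627/16;  E_3 = 27/2
V_4 = 11/12·E_3 + (3/2)²·V_3 = 6435/64;  E_4 = 81/4
V_5 = 11/12·E_4 + (3/2)²·V_4 = 62667/256;  E_5 = 243/8
V_6 = 11/12·E_5 + (3/2)²·V_5 = 592515/1024;  E_6 = 729/16
V_7 = 11/12·E_6 + (3/2)²·V_6 = 5503707/4096;  E_7 = 2187/32

5503707/4096


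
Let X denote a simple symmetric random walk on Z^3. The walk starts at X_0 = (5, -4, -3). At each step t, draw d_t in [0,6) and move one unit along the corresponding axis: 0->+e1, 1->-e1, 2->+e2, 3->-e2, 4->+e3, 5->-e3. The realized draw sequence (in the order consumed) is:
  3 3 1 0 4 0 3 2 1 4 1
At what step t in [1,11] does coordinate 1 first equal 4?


t=0: X=(5, -4, -3), d=3 → -e2, X_1=(5, -5, -3)
t=1: X=(5, -5, -3), d=3 → -e2, X_2=(5, -6, -3)
t=2: X=(5, -6, -3), d=1 → -e1, X_3=(4, -6, -3)
t=3: X=(4, -6, -3), d=0 → +e1, X_4=(5, -6, -3)
t=4: X=(5, -6, -3), d=4 → +e3, X_5=(5, -6, -2)
t=5: X=(5, -6, -2), d=0 → +e1, X_6=(6, -6, -2)
t=6: X=(6, -6, -2), d=3 → -e2, X_7=(6, -7, -2)
t=7: X=(6, -7, -2), d=2 → +e2, X_8=(6, -6, -2)
t=8: X=(6, -6, -2), d=1 → -e1, X_9=(5, -6, -2)
t=9: X=(5, -6, -2), d=4 → +e3, X_10=(5, -6, -1)
t=10: X=(5, -6, -1), d=1 → -e1, X_11=(4, -6, -1)

3


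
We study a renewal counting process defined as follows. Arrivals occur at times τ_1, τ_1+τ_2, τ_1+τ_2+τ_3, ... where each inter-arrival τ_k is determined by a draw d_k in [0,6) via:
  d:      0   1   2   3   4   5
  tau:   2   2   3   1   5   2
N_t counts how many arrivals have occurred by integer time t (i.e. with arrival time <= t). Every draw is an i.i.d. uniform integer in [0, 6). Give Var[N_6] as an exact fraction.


Inter-arrival values over d=0..5: [2, 2, 3, 1, 5, 2]
Each d has probability 1/6, so the pmf of τ is: f(1) = 1/6, f(2) = 1/2, f(3) = 1/6, f(5) = 1/6
Let p_n(j) = P(N_n = j), with p_0 = [1]. Condition on τ_1: p_n(0) = P(τ > n), and for j >= 1, p_n(j) = Σ_{k<=n} f(k)·p_{n−k}(j−1)
p_1 = [5/6, 1/6]  (j = 0..1)
p_2 = [1/3, 23/36, 1/36]  (j = 0..2)
p_3 = [1/6, 23/36, 41/216, 1/216]  (j = 0..3)
p_4 = [1/6, 1/3, 49/108, 59/1296, 1/1296]  (j = 0..4)
p_5 = [0, 1/3, 13/27, 227/1296, 77/7776, 1/7776]  (j = 0..5)
p_6 = [0, 1/4, 77/216, 439/1296, 205/3888, 95/46656, 1/46656]  (j = 0..6)
E[N_6] = Σ j·p_6(j) = 102661/46656;  E[N_6²] = Σ j²·p_6(j) = 262199/46656
Var[N_6] = 262199/46656 − (102661/46656)² = 1693875623/2176782336

1693875623/2176782336


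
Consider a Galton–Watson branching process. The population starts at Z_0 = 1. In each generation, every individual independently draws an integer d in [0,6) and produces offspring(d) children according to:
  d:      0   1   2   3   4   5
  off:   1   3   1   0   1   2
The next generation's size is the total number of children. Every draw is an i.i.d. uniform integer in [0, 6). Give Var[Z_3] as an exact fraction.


Outcome values over d=0..5: [1, 3, 1, 0, 1, 2]
Σy = 8, Σy² = 16, M = 6
μ = 8/6 = 4/3,  σ² = 16/6 − (4/3)² = 8/9
V_0 = 0, E_0 = 1
V_1 = 8/9·E_0 + (4/3)²·V_0 = 8/9;  E_1 = 4/3
V_2 = 8/9·E_1 + (4/3)²·V_1 = 224/81;  E_2 = 16/9
V_3 = 8/9·E_2 + (4/3)²·V_2 = 4736/729;  E_3 = 64/27

4736/729


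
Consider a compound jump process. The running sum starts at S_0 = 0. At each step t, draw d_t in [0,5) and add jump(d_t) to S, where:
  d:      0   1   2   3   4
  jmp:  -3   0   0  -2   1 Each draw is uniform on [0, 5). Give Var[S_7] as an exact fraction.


378/25

Outcome values over d=0..4: [-3, 0, 0, -2, 1]
Σy = -4, Σy² = 14, M = 5
μ = -4/5 = -4/5,  σ² = 14/5 − (-4/5)² = 54/25
Independent increments: Var[S_7] = 7·σ² = 7·(54/25) = 378/25


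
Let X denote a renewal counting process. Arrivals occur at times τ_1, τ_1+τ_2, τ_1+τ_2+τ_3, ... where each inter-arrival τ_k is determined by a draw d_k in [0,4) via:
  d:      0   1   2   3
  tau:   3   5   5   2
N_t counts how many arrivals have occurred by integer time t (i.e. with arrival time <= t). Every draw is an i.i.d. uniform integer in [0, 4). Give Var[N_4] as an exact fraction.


95/256

Inter-arrival values over d=0..3: [3, 5, 5, 2]
Each d has probability 1/4, so the pmf of τ is: f(2) = 1/4, f(3) = 1/4, f(5) = 1/2
Let p_n(j) = P(N_n = j), with p_0 = [1]. Condition on τ_1: p_n(0) = P(τ > n), and for j >= 1, p_n(j) = Σ_{k<=n} f(k)·p_{n−k}(j−1)
p_1 = [1]  (j = 0)
p_2 = [3/4, 1/4]  (j = 0..1)
p_3 = [1/2, 1/2]  (j = 0..1)
p_4 = [1/2, 7/16, 1/16]  (j = 0..2)
E[N_4] = Σ j·p_4(j) = 9/16;  E[N_4²] = Σ j²·p_4(j) = 11/16
Var[N_4] = 11/16 − (9/16)² = 95/256


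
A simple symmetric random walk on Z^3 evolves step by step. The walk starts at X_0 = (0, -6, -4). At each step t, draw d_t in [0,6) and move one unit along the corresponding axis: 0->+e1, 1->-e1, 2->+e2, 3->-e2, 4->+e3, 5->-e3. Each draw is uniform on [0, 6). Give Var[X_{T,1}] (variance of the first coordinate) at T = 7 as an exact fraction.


7/3

Outcome values over d=0..5: [1, -1, 0, 0, 0, 0]
Σy = 0, Σy² = 2, M = 6
μ = 0/6 = 0,  σ² = 2/6 − (0)² = 1/3
Independent increments: Var[X_7] = 7·σ² = 7·(1/3) = 7/3


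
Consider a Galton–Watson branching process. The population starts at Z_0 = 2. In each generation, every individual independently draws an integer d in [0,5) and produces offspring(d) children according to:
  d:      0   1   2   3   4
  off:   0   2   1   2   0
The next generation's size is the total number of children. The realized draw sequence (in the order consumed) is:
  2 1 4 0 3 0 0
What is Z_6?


0

gen 0: Z_0=2, draws=[2, 1], offspring=[1, 2], Z_1=3
gen 1: Z_1=3, draws=[4, 0, 3], offspring=[0, 0, 2], Z_2=2
gen 2: Z_2=2, draws=[0, 0], offspring=[0, 0], Z_3=0
gen 3: Z_3=0, draws=[], offspring=[], Z_4=0
gen 4: Z_4=0, draws=[], offspring=[], Z_5=0
gen 5: Z_5=0, draws=[], offspring=[], Z_6=0


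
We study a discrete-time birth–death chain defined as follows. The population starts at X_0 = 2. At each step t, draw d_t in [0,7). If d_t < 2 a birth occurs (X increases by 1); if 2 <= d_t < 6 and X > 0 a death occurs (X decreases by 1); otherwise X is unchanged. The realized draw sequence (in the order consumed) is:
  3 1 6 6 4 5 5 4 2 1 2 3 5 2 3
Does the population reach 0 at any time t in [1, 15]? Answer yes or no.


t=0: X=2, d=3 → death, X_1=1
t=1: X=1, d=1 → birth, X_2=2
t=2: X=2, d=6 → hold, X_3=2
t=3: X=2, d=6 → hold, X_4=2
t=4: X=2, d=4 → death, X_5=1
t=5: X=1, d=5 → death, X_6=0
t=6: X=0, d=5 → hold, X_7=0
t=7: X=0, d=4 → hold, X_8=0
t=8: X=0, d=2 → hold, X_9=0
t=9: X=0, d=1 → birth, X_10=1
t=10: X=1, d=2 → death, X_11=0
t=11: X=0, d=3 → hold, X_12=0
t=12: X=0, d=5 → hold, X_13=0
t=13: X=0, d=2 → hold, X_14=0
t=14: X=0, d=3 → hold, X_15=0

yes


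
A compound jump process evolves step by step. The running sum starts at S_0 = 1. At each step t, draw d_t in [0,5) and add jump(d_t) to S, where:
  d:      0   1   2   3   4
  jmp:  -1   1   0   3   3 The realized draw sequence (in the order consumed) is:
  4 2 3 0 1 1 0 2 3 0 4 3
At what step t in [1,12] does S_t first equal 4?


t=0: S=1, d=4, jump=3, S_1=4
t=1: S=4, d=2, jump=0, S_2=4
t=2: S=4, d=3, jump=3, S_3=7
t=3: S=7, d=0, jump=-1, S_4=6
t=4: S=6, d=1, jump=1, S_5=7
t=5: S=7, d=1, jump=1, S_6=8
t=6: S=8, d=0, jump=-1, S_7=7
t=7: S=7, d=2, jump=0, S_8=7
t=8: S=7, d=3, jump=3, S_9=10
t=9: S=10, d=0, jump=-1, S_10=9
t=10: S=9, d=4, jump=3, S_11=12
t=11: S=12, d=3, jump=3, S_12=15

1


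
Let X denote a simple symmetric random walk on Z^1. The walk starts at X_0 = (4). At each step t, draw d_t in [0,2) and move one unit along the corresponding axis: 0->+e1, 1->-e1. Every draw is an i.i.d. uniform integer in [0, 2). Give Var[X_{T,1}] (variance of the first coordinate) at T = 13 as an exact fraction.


Outcome values over d=0..1: [1, -1]
Σy = 0, Σy² = 2, M = 2
μ = 0/2 = 0,  σ² = 2/2 − (0)² = 1
Independent increments: Var[X_13] = 13·σ² = 13·(1) = 13

13


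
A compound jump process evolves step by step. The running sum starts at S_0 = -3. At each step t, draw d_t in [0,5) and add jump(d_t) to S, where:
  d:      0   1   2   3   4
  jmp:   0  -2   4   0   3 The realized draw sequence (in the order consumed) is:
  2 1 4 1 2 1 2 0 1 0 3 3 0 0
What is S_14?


t=0: S=-3, d=2, jump=4, S_1=1
t=1: S=1, d=1, jump=-2, S_2=-1
t=2: S=-1, d=4, jump=3, S_3=2
t=3: S=2, d=1, jump=-2, S_4=0
t=4: S=0, d=2, jump=4, S_5=4
t=5: S=4, d=1, jump=-2, S_6=2
t=6: S=2, d=2, jump=4, S_7=6
t=7: S=6, d=0, jump=0, S_8=6
t=8: S=6, d=1, jump=-2, S_9=4
t=9: S=4, d=0, jump=0, S_10=4
t=10: S=4, d=3, jump=0, S_11=4
t=11: S=4, d=3, jump=0, S_12=4
t=12: S=4, d=0, jump=0, S_13=4
t=13: S=4, d=0, jump=0, S_14=4

4


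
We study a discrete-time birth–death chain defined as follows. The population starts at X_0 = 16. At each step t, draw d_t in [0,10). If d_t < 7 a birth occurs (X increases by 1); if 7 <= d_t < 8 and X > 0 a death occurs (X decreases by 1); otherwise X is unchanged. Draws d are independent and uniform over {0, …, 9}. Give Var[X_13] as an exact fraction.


143/25

X can drop by at most 1 per step and X_0 = 16 > T = 13, so X_t >= 16 − t >= 3 > 0 for every t <= 13: the floor at 0 (the 'and X > 0' condition) never binds. Hence X_13 = X_0 + Σ_{t<13} Y_t with i.i.d. increments Y_t = y(d_t) ∈ {+1, −1, 0}.
Outcome values over d=0..9: [1, 1, 1, 1, 1, 1, 1, -1, 0, 0]
Σy = 6, Σy² = 8, M = 10
μ = 6/10 = 3/5,  σ² = 8/10 − (3/5)² = 11/25
Independent increments: Var[X_13] = 13·σ² = 13·(11/25) = 143/25


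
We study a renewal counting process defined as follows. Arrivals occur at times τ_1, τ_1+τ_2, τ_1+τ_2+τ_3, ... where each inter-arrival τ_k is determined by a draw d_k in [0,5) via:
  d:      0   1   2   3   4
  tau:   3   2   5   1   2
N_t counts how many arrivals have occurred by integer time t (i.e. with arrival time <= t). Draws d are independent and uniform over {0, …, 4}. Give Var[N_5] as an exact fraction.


5634784/9765625

Inter-arrival values over d=0..4: [3, 2, 5, 1, 2]
Each d has probability 1/5, so the pmf of τ is: f(1) = 1/5, f(2) = 2/5, f(3) = 1/5, f(5) = 1/5
Let p_n(j) = P(N_n = j), with p_0 = [1]. Condition on τ_1: p_n(0) = P(τ > n), and for j >= 1, p_n(j) = Σ_{k<=n} f(k)·p_{n−k}(j−1)
p_1 = [4/5, 1/5]  (j = 0..1)
p_2 = [2/5, 14/25, 1/25]  (j = 0..2)
p_3 = [1/5, 3/5, 24/125, 1/125]  (j = 0..3)
p_4 = [1/5, 9/25, 48/125, 34/625, 1/625]  (j = 0..4)
p_5 = [0, 2/5, 53/125, 101/625, 44/3125, 1/3125]  (j = 0..5)
E[N_5] = Σ j·p_5(j) = 5596/3125;  E[N_5²] = Σ j²·p_5(j) = 11824/3125
Var[N_5] = 11824/3125 − (5596/3125)² = 5634784/9765625


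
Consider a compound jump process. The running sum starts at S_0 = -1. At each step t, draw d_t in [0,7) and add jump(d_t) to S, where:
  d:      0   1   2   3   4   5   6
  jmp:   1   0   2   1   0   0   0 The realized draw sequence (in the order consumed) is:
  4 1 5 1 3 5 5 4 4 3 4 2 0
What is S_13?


t=0: S=-1, d=4, jump=0, S_1=-1
t=1: S=-1, d=1, jump=0, S_2=-1
t=2: S=-1, d=5, jump=0, S_3=-1
t=3: S=-1, d=1, jump=0, S_4=-1
t=4: S=-1, d=3, jump=1, S_5=0
t=5: S=0, d=5, jump=0, S_6=0
t=6: S=0, d=5, jump=0, S_7=0
t=7: S=0, d=4, jump=0, S_8=0
t=8: S=0, d=4, jump=0, S_9=0
t=9: S=0, d=3, jump=1, S_10=1
t=10: S=1, d=4, jump=0, S_11=1
t=11: S=1, d=2, jump=2, S_12=3
t=12: S=3, d=0, jump=1, S_13=4

4


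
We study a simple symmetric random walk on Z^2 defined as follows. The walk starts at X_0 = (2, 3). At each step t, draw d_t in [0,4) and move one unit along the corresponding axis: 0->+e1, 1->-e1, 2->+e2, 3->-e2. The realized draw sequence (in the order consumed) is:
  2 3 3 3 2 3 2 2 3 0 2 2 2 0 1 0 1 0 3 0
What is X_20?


t=0: X=(2, 3), d=2 → +e2, X_1=(2, 4)
t=1: X=(2, 4), d=3 → -e2, X_2=(2, 3)
t=2: X=(2, 3), d=3 → -e2, X_3=(2, 2)
t=3: X=(2, 2), d=3 → -e2, X_4=(2, 1)
t=4: X=(2, 1), d=2 → +e2, X_5=(2, 2)
t=5: X=(2, 2), d=3 → -e2, X_6=(2, 1)
t=6: X=(2, 1), d=2 → +e2, X_7=(2, 2)
t=7: X=(2, 2), d=2 → +e2, X_8=(2, 3)
t=8: X=(2, 3), d=3 → -e2, X_9=(2, 2)
t=9: X=(2, 2), d=0 → +e1, X_10=(3, 2)
t=10: X=(3, 2), d=2 → +e2, X_11=(3, 3)
t=11: X=(3, 3), d=2 → +e2, X_12=(3, 4)
t=12: X=(3, 4), d=2 → +e2, X_13=(3, 5)
t=13: X=(3, 5), d=0 → +e1, X_14=(4, 5)
t=14: X=(4, 5), d=1 → -e1, X_15=(3, 5)
t=15: X=(3, 5), d=0 → +e1, X_16=(4, 5)
t=16: X=(4, 5), d=1 → -e1, X_17=(3, 5)
t=17: X=(3, 5), d=0 → +e1, X_18=(4, 5)
t=18: X=(4, 5), d=3 → -e2, X_19=(4, 4)
t=19: X=(4, 4), d=0 → +e1, X_20=(5, 4)

(5, 4)


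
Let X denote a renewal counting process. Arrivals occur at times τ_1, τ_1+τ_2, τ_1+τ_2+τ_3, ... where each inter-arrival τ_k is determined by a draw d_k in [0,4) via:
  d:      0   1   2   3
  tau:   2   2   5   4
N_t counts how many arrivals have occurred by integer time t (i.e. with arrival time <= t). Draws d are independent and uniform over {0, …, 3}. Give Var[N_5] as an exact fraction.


3/16

Inter-arrival values over d=0..3: [2, 2, 5, 4]
Each d has probability 1/4, so the pmf of τ is: f(2) = 1/2, f(4) = 1/4, f(5) = 1/4
Let p_n(j) = P(N_n = j), with p_0 = [1]. Condition on τ_1: p_n(0) = P(τ > n), and for j >= 1, p_n(j) = Σ_{k<=n} f(k)·p_{n−k}(j−1)
p_1 = [1]  (j = 0)
p_2 = [1/2, 1/2]  (j = 0..1)
p_3 = [1/2, 1/2]  (j = 0..1)
p_4 = [1/4, 1/2, 1/4]  (j = 0..2)
p_5 = [0, 3/4, 1/4]  (j = 0..2)
E[N_5] = Σ j·p_5(j) = 5/4;  E[N_5²] = Σ j²·p_5(j) = 7/4
Var[N_5] = 7/4 − (5/4)² = 3/16


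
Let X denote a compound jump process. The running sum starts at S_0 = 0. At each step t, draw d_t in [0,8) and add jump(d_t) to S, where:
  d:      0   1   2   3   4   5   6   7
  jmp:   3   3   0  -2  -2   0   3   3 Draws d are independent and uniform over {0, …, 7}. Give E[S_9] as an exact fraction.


9

Outcome values over d=0..7: [3, 3, 0, -2, -2, 0, 3, 3]
Σy = 8, Σy² = 44, M = 8
μ = 8/8 = 1,  σ² = 44/8 − (1)² = 9/2
E[S_9] = 0 + 9·(1) = 9


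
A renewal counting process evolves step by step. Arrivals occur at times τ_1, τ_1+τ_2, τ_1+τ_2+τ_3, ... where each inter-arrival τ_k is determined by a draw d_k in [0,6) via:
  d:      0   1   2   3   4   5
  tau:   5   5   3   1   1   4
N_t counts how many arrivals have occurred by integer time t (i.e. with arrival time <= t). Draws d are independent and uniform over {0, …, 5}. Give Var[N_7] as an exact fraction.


17583191/19131876

Inter-arrival values over d=0..5: [5, 5, 3, 1, 1, 4]
Each d has probability 1/6, so the pmf of τ is: f(1) = 1/3, f(3) = 1/6, f(4) = 1/6, f(5) = 1/3
Let p_n(j) = P(N_n = j), with p_0 = [1]. Condition on τ_1: p_n(0) = P(τ > n), and for j >= 1, p_n(j) = Σ_{k<=n} f(k)·p_{n−k}(j−1)
p_1 = [2/3, 1/3]  (j = 0..1)
p_2 = [2/3, 2/9, 1/9]  (j = 0..2)
p_3 = [1/2, 7/18, 2/27, 1/27]  (j = 0..3)
p_4 = [1/3, 4/9, 5/27, 2/81, 1/81]  (j = 0..4)
p_5 = [0, 2/3, 13/54, 13/162, 2/243, 1/243]  (j = 0..5)
p_6 = [0, 5/12, 47/108, 1/9, 8/243, 2/729, 1/729]  (j = 0..6)
p_7 = [0, 13/36, 19/54, 73/324, 23/486, 19/1458, 2/2187, 1/2187]  (j = 0..7)
E[N_7] = Σ j·p_7(j) = 8765/4374;  E[N_7²] = Σ j²·p_7(j) = 10792/2187
Var[N_7] = 10792/2187 − (8765/4374)² = 17583191/19131876


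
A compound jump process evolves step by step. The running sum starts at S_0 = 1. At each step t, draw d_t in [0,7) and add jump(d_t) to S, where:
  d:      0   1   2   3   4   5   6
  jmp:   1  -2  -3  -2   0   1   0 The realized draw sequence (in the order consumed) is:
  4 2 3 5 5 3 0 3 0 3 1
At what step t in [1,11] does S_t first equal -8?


11

t=0: S=1, d=4, jump=0, S_1=1
t=1: S=1, d=2, jump=-3, S_2=-2
t=2: S=-2, d=3, jump=-2, S_3=-4
t=3: S=-4, d=5, jump=1, S_4=-3
t=4: S=-3, d=5, jump=1, S_5=-2
t=5: S=-2, d=3, jump=-2, S_6=-4
t=6: S=-4, d=0, jump=1, S_7=-3
t=7: S=-3, d=3, jump=-2, S_8=-5
t=8: S=-5, d=0, jump=1, S_9=-4
t=9: S=-4, d=3, jump=-2, S_10=-6
t=10: S=-6, d=1, jump=-2, S_11=-8


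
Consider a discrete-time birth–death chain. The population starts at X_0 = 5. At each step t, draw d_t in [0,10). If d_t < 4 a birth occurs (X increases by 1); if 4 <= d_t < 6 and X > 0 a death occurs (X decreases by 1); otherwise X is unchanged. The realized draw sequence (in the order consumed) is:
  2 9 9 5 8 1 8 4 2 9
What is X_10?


6

t=0: X=5, d=2 → birth, X_1=6
t=1: X=6, d=9 → hold, X_2=6
t=2: X=6, d=9 → hold, X_3=6
t=3: X=6, d=5 → death, X_4=5
t=4: X=5, d=8 → hold, X_5=5
t=5: X=5, d=1 → birth, X_6=6
t=6: X=6, d=8 → hold, X_7=6
t=7: X=6, d=4 → death, X_8=5
t=8: X=5, d=2 → birth, X_9=6
t=9: X=6, d=9 → hold, X_10=6


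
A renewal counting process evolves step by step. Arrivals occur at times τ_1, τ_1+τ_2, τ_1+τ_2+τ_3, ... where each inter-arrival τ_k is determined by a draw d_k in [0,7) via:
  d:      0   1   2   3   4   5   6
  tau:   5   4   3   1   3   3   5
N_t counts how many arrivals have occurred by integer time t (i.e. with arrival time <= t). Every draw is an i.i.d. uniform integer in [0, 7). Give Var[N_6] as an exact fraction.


Inter-arrival values over d=0..6: [5, 4, 3, 1, 3, 3, 5]
Each d has probability 1/7, so the pmf of τ is: f(1) = 1/7, f(3) = 3/7, f(4) = 1/7, f(5) = 2/7
Let p_n(j) = P(N_n = j), with p_0 = [1]. Condition on τ_1: p_n(0) = P(τ > n), and for j >= 1, p_n(j) = Σ_{k<=n} f(k)·p_{n−k}(j−1)
p_1 = [6/7, 1/7]  (j = 0..1)
p_2 = [6/7, 6/49, 1/49]  (j = 0..2)
p_3 = [3/7, 27/49, 6/343, 1/343]  (j = 0..3)
p_4 = [2/7, 4/7, 48/343, 6/2401, 1/2401]  (j = 0..4)
p_5 = [0, 40/49, 53/343, 69/2401, 6/16807, 1/16807]  (j = 0..5)
p_6 = [0, 27/49, 141/343, 78/2401, 90/16807, 6/117649, 1/117649]  (j = 0..6)
E[N_6] = Σ j·p_6(j) = 175575/117649;  E[N_6²] = Σ j²·p_6(j) = 302943/117649
Var[N_6] = 302943/117649 − (175575/117649)² = 4814360382/13841287201

4814360382/13841287201


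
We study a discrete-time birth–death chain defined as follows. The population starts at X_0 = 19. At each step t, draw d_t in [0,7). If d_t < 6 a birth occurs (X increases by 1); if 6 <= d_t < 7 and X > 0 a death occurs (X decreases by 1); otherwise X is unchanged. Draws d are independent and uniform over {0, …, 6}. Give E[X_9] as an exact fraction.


X can drop by at most 1 per step and X_0 = 19 > T = 9, so X_t >= 19 − t >= 10 > 0 for every t <= 9: the floor at 0 (the 'and X > 0' condition) never binds. Hence X_9 = X_0 + Σ_{t<9} Y_t with i.i.d. increments Y_t = y(d_t) ∈ {+1, −1, 0}.
Outcome values over d=0..6: [1, 1, 1, 1, 1, 1, -1]
Σy = 5, Σy² = 7, M = 7
μ = 5/7 = 5/7,  σ² = 7/7 − (5/7)² = 24/49
E[X_9] = 19 + 9·(5/7) = 178/7

178/7


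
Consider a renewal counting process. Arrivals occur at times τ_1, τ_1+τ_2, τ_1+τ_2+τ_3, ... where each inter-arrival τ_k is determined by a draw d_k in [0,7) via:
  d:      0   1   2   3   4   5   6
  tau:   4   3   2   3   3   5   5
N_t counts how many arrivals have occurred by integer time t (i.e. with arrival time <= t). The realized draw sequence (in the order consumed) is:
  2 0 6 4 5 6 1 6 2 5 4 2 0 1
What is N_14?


draw d_1=2: τ_1=2, arrival time A_1=2
draw d_2=0: τ_2=4, arrival time A_2=6
draw d_3=6: τ_3=5, arrival time A_3=11
draw d_4=4: τ_4=3, arrival time A_4=14
draw d_5=5: τ_5=5, arrival time A_5=19
draw d_6=6: τ_6=5, arrival time A_6=24
draw d_7=1: τ_7=3, arrival time A_7=27
draw d_8=6: τ_8=5, arrival time A_8=32
draw d_9=2: τ_9=2, arrival time A_9=34
draw d_10=5: τ_10=5, arrival time A_10=39
draw d_11=4: τ_11=3, arrival time A_11=42
draw d_12=2: τ_12=2, arrival time A_12=44
draw d_13=0: τ_13=4, arrival time A_13=48
draw d_14=1: τ_14=3, arrival time A_14=51
N_t over t=0..14: 0:0 1:0 2:1 3:1 4:1 5:1 6:2 7:2 8:2 9:2 10:2 11:3 12:3 13:3 14:4

4


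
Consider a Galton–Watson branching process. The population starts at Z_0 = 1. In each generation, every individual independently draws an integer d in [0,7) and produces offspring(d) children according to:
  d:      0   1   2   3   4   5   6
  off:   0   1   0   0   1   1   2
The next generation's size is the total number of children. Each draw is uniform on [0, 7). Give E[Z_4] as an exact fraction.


Outcome values over d=0..6: [0, 1, 0, 0, 1, 1, 2]
Σy = 5, Σy² = 7, M = 7
μ = 5/7 = 5/7,  σ² = 7/7 − (5/7)² = 24/49
E[Z_0] = 1
E[Z_1] = 5/7·E[Z_0] = 5/7
E[Z_2] = 5/7·E[Z_1] = 25/49
E[Z_3] = 5/7·E[Z_2] = 125/343
E[Z_4] = 5/7·E[Z_3] = 625/2401

625/2401


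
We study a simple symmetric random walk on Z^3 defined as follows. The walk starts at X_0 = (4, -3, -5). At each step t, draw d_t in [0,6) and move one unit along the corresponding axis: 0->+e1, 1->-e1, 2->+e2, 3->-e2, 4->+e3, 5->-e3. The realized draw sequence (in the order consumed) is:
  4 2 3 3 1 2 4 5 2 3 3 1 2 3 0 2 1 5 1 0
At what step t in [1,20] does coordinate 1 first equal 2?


12

t=0: X=(4, -3, -5), d=4 → +e3, X_1=(4, -3, -4)
t=1: X=(4, -3, -4), d=2 → +e2, X_2=(4, -2, -4)
t=2: X=(4, -2, -4), d=3 → -e2, X_3=(4, -3, -4)
t=3: X=(4, -3, -4), d=3 → -e2, X_4=(4, -4, -4)
t=4: X=(4, -4, -4), d=1 → -e1, X_5=(3, -4, -4)
t=5: X=(3, -4, -4), d=2 → +e2, X_6=(3, -3, -4)
t=6: X=(3, -3, -4), d=4 → +e3, X_7=(3, -3, -3)
t=7: X=(3, -3, -3), d=5 → -e3, X_8=(3, -3, -4)
t=8: X=(3, -3, -4), d=2 → +e2, X_9=(3, -2, -4)
t=9: X=(3, -2, -4), d=3 → -e2, X_10=(3, -3, -4)
t=10: X=(3, -3, -4), d=3 → -e2, X_11=(3, -4, -4)
t=11: X=(3, -4, -4), d=1 → -e1, X_12=(2, -4, -4)
t=12: X=(2, -4, -4), d=2 → +e2, X_13=(2, -3, -4)
t=13: X=(2, -3, -4), d=3 → -e2, X_14=(2, -4, -4)
t=14: X=(2, -4, -4), d=0 → +e1, X_15=(3, -4, -4)
t=15: X=(3, -4, -4), d=2 → +e2, X_16=(3, -3, -4)
t=16: X=(3, -3, -4), d=1 → -e1, X_17=(2, -3, -4)
t=17: X=(2, -3, -4), d=5 → -e3, X_18=(2, -3, -5)
t=18: X=(2, -3, -5), d=1 → -e1, X_19=(1, -3, -5)
t=19: X=(1, -3, -5), d=0 → +e1, X_20=(2, -3, -5)


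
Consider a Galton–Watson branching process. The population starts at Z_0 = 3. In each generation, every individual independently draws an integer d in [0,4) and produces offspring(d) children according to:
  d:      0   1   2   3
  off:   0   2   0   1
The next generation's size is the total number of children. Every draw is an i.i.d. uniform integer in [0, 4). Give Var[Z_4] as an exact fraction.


Outcome values over d=0..3: [0, 2, 0, 1]
Σy = 3, Σy² = 5, M = 4
μ = 3/4 = 3/4,  σ² = 5/4 − (3/4)² = 11/16
V_0 = 0, E_0 = 3
V_1 = 11/16·E_0 + (3/4)²·V_0 = 33/16;  E_1 = 9/4
V_2 = 11/16·E_1 + (3/4)²·V_1 = 693/256;  E_2 = 27/16
V_3 = 11/16·E_2 + (3/4)²·V_2 = 10989/4096;  E_3 = 81/64
V_4 = 11/16·E_3 + (3/4)²·V_3 = 155925/65536;  E_4 = 243/256

155925/65536


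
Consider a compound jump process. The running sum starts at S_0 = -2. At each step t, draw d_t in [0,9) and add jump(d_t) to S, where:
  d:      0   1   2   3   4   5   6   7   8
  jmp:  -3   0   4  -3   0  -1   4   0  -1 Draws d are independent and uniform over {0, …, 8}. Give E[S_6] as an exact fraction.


-2

Outcome values over d=0..8: [-3, 0, 4, -3, 0, -1, 4, 0, -1]
Σy = 0, Σy² = 52, M = 9
μ = 0/9 = 0,  σ² = 52/9 − (0)² = 52/9
E[S_6] = -2 + 6·(0) = -2


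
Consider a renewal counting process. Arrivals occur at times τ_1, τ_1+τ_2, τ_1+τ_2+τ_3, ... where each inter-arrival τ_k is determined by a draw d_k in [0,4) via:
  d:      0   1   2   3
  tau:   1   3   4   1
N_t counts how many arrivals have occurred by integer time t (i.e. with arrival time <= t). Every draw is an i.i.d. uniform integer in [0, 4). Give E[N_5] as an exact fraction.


69/32

Inter-arrival values over d=0..3: [1, 3, 4, 1]
Each d has probability 1/4, so the pmf of τ is: f(1) = 1/2, f(3) = 1/4, f(4) = 1/4
Renewal equation for m(n) = E[N_n]: condition on τ_1 = k (if k <= n, one arrival plus a fresh copy on the remaining n−k steps): m(n) = F(n) + Σ_{k<=n} f(k)·m(n−k), where F(n) = P(τ <= n) and m(0) = 0
m(1) = F(1) = 1/2
m(2) = F(2) + f(1)·m(1) = 1/2 + 1/2·1/2 = 3/4
m(3) = F(3) + f(1)·m(2) = 3/4 + 1/2·3/4 = 9/8
m(4) = F(4) + f(1)·m(3) + f(3)·m(1) = 1 + 1/2·9/8 + 1/4·1/2 = 27/16
m(5) = F(5) + f(1)·m(4) + f(3)·m(2) + f(4)·m(1) = 1 + 1/2·27/16 + 1/4·3/4 + 1/4·1/2 = 69/32
E[N_5] = m(5) = 69/32


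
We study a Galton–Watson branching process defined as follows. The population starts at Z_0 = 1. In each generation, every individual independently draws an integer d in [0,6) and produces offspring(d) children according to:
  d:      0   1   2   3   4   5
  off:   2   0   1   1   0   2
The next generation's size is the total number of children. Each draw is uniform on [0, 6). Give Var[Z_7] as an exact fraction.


14/3

Outcome values over d=0..5: [2, 0, 1, 1, 0, 2]
Σy = 6, Σy² = 10, M = 6
μ = 6/6 = 1,  σ² = 10/6 − (1)² = 2/3
V_0 = 0, E_0 = 1
V_1 = 2/3·E_0 + (1)²·V_0 = 2/3;  E_1 = 1
V_2 = 2/3·E_1 + (1)²·V_1 = 4/3;  E_2 = 1
V_3 = 2/3·E_2 + (1)²·V_2 = 2;  E_3 = 1
V_4 = 2/3·E_3 + (1)²·V_3 = 8/3;  E_4 = 1
V_5 = 2/3·E_4 + (1)²·V_4 = 10/3;  E_5 = 1
V_6 = 2/3·E_5 + (1)²·V_5 = 4;  E_6 = 1
V_7 = 2/3·E_6 + (1)²·V_6 = 14/3;  E_7 = 1


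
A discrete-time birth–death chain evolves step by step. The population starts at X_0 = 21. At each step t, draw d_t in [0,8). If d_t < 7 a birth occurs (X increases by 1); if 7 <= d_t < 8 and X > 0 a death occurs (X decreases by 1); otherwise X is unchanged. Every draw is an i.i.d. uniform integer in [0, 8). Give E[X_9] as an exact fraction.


111/4

X can drop by at most 1 per step and X_0 = 21 > T = 9, so X_t >= 21 − t >= 12 > 0 for every t <= 9: the floor at 0 (the 'and X > 0' condition) never binds. Hence X_9 = X_0 + Σ_{t<9} Y_t with i.i.d. increments Y_t = y(d_t) ∈ {+1, −1, 0}.
Outcome values over d=0..7: [1, 1, 1, 1, 1, 1, 1, -1]
Σy = 6, Σy² = 8, M = 8
μ = 6/8 = 3/4,  σ² = 8/8 − (3/4)² = 7/16
E[X_9] = 21 + 9·(3/4) = 111/4


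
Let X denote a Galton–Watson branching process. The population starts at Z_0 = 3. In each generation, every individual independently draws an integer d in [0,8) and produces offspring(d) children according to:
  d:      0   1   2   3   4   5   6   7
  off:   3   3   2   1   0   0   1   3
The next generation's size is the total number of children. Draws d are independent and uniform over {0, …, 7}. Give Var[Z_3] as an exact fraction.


16231605/262144

Outcome values over d=0..7: [3, 3, 2, 1, 0, 0, 1, 3]
Σy = 13, Σy² = 33, M = 8
μ = 13/8 = 13/8,  σ² = 33/8 − (13/8)² = 95/64
V_0 = 0, E_0 = 3
V_1 = 95/64·E_0 + (13/8)²·V_0 = 285/64;  E_1 = 39/8
V_2 = 95/64·E_1 + (13/8)²·V_1 = 77805/4096;  E_2 = 507/64
V_3 = 95/64·E_2 + (13/8)²·V_2 = 16231605/262144;  E_3 = 6591/512


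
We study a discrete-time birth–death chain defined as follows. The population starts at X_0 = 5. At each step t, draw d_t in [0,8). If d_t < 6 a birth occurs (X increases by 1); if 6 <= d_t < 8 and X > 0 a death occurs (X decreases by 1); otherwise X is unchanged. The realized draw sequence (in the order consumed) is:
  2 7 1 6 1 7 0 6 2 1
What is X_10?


7

t=0: X=5, d=2 → birth, X_1=6
t=1: X=6, d=7 → death, X_2=5
t=2: X=5, d=1 → birth, X_3=6
t=3: X=6, d=6 → death, X_4=5
t=4: X=5, d=1 → birth, X_5=6
t=5: X=6, d=7 → death, X_6=5
t=6: X=5, d=0 → birth, X_7=6
t=7: X=6, d=6 → death, X_8=5
t=8: X=5, d=2 → birth, X_9=6
t=9: X=6, d=1 → birth, X_10=7


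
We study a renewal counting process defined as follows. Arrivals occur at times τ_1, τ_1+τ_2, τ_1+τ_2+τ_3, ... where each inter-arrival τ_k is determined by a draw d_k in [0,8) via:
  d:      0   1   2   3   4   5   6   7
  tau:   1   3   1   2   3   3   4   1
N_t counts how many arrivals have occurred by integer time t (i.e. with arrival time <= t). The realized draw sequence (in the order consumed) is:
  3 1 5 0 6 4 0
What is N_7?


2

draw d_1=3: τ_1=2, arrival time A_1=2
draw d_2=1: τ_2=3, arrival time A_2=5
draw d_3=5: τ_3=3, arrival time A_3=8
draw d_4=0: τ_4=1, arrival time A_4=9
draw d_5=6: τ_5=4, arrival time A_5=13
draw d_6=4: τ_6=3, arrival time A_6=16
draw d_7=0: τ_7=1, arrival time A_7=17
N_t over t=0..7: 0:0 1:0 2:1 3:1 4:1 5:2 6:2 7:2


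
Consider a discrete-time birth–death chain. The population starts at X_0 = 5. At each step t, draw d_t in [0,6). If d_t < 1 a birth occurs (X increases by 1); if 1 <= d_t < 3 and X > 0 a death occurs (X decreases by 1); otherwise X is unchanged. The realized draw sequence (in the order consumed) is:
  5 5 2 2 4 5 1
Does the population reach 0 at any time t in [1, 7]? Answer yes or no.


no

t=0: X=5, d=5 → hold, X_1=5
t=1: X=5, d=5 → hold, X_2=5
t=2: X=5, d=2 → death, X_3=4
t=3: X=4, d=2 → death, X_4=3
t=4: X=3, d=4 → hold, X_5=3
t=5: X=3, d=5 → hold, X_6=3
t=6: X=3, d=1 → death, X_7=2


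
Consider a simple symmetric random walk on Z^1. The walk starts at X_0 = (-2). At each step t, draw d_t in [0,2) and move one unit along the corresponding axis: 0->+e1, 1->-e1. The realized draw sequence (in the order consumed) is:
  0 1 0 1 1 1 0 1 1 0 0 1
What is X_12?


t=0: X=(-2), d=0 → +e1, X_1=(-1)
t=1: X=(-1), d=1 → -e1, X_2=(-2)
t=2: X=(-2), d=0 → +e1, X_3=(-1)
t=3: X=(-1), d=1 → -e1, X_4=(-2)
t=4: X=(-2), d=1 → -e1, X_5=(-3)
t=5: X=(-3), d=1 → -e1, X_6=(-4)
t=6: X=(-4), d=0 → +e1, X_7=(-3)
t=7: X=(-3), d=1 → -e1, X_8=(-4)
t=8: X=(-4), d=1 → -e1, X_9=(-5)
t=9: X=(-5), d=0 → +e1, X_10=(-4)
t=10: X=(-4), d=0 → +e1, X_11=(-3)
t=11: X=(-3), d=1 → -e1, X_12=(-4)

(-4)


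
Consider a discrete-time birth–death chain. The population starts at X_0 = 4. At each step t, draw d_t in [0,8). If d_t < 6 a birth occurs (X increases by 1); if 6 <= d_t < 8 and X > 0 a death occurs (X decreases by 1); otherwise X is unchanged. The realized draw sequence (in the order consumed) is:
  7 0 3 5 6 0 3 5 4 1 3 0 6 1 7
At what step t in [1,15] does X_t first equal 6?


t=0: X=4, d=7 → death, X_1=3
t=1: X=3, d=0 → birth, X_2=4
t=2: X=4, d=3 → birth, X_3=5
t=3: X=5, d=5 → birth, X_4=6
t=4: X=6, d=6 → death, X_5=5
t=5: X=5, d=0 → birth, X_6=6
t=6: X=6, d=3 → birth, X_7=7
t=7: X=7, d=5 → birth, X_8=8
t=8: X=8, d=4 → birth, X_9=9
t=9: X=9, d=1 → birth, X_10=10
t=10: X=10, d=3 → birth, X_11=11
t=11: X=11, d=0 → birth, X_12=12
t=12: X=12, d=6 → death, X_13=11
t=13: X=11, d=1 → birth, X_14=12
t=14: X=12, d=7 → death, X_15=11

4


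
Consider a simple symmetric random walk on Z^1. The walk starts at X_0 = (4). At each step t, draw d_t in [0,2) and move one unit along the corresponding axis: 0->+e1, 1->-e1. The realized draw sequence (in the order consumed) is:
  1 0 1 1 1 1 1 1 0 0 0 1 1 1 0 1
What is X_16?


(-2)

t=0: X=(4), d=1 → -e1, X_1=(3)
t=1: X=(3), d=0 → +e1, X_2=(4)
t=2: X=(4), d=1 → -e1, X_3=(3)
t=3: X=(3), d=1 → -e1, X_4=(2)
t=4: X=(2), d=1 → -e1, X_5=(1)
t=5: X=(1), d=1 → -e1, X_6=(0)
t=6: X=(0), d=1 → -e1, X_7=(-1)
t=7: X=(-1), d=1 → -e1, X_8=(-2)
t=8: X=(-2), d=0 → +e1, X_9=(-1)
t=9: X=(-1), d=0 → +e1, X_10=(0)
t=10: X=(0), d=0 → +e1, X_11=(1)
t=11: X=(1), d=1 → -e1, X_12=(0)
t=12: X=(0), d=1 → -e1, X_13=(-1)
t=13: X=(-1), d=1 → -e1, X_14=(-2)
t=14: X=(-2), d=0 → +e1, X_15=(-1)
t=15: X=(-1), d=1 → -e1, X_16=(-2)


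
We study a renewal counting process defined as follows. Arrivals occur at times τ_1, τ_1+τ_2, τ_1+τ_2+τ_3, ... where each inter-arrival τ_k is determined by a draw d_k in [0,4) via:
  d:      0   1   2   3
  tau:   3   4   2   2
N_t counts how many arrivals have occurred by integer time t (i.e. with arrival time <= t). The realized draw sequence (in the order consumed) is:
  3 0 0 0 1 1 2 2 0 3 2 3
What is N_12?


4

draw d_1=3: τ_1=2, arrival time A_1=2
draw d_2=0: τ_2=3, arrival time A_2=5
draw d_3=0: τ_3=3, arrival time A_3=8
draw d_4=0: τ_4=3, arrival time A_4=11
draw d_5=1: τ_5=4, arrival time A_5=15
draw d_6=1: τ_6=4, arrival time A_6=19
draw d_7=2: τ_7=2, arrival time A_7=21
draw d_8=2: τ_8=2, arrival time A_8=23
draw d_9=0: τ_9=3, arrival time A_9=26
draw d_10=3: τ_10=2, arrival time A_10=28
draw d_11=2: τ_11=2, arrival time A_11=30
draw d_12=3: τ_12=2, arrival time A_12=32
N_t over t=0..12: 0:0 1:0 2:1 3:1 4:1 5:2 6:2 7:2 8:3 9:3 10:3 11:4 12:4


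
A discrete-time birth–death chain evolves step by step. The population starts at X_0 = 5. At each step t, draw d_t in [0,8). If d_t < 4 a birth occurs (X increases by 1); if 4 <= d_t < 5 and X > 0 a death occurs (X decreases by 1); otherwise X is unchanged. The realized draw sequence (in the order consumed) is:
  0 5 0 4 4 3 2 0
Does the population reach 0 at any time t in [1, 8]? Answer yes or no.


t=0: X=5, d=0 → birth, X_1=6
t=1: X=6, d=5 → hold, X_2=6
t=2: X=6, d=0 → birth, X_3=7
t=3: X=7, d=4 → death, X_4=6
t=4: X=6, d=4 → death, X_5=5
t=5: X=5, d=3 → birth, X_6=6
t=6: X=6, d=2 → birth, X_7=7
t=7: X=7, d=0 → birth, X_8=8

no


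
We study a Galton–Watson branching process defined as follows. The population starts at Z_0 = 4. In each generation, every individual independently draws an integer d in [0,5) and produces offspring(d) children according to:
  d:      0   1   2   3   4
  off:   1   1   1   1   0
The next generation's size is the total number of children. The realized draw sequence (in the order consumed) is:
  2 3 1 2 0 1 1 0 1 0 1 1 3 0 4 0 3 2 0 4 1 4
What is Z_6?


1

gen 0: Z_0=4, draws=[2, 3, 1, 2], offspring=[1, 1, 1, 1], Z_1=4
gen 1: Z_1=4, draws=[0, 1, 1, 0], offspring=[1, 1, 1, 1], Z_2=4
gen 2: Z_2=4, draws=[1, 0, 1, 1], offspring=[1, 1, 1, 1], Z_3=4
gen 3: Z_3=4, draws=[3, 0, 4, 0], offspring=[1, 1, 0, 1], Z_4=3
gen 4: Z_4=3, draws=[3, 2, 0], offspring=[1, 1, 1], Z_5=3
gen 5: Z_5=3, draws=[4, 1, 4], offspring=[0, 1, 0], Z_6=1


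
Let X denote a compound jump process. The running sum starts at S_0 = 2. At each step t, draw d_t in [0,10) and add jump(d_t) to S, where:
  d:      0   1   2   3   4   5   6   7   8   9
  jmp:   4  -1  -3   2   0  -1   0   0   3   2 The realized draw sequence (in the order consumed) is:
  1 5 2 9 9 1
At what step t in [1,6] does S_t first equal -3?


t=0: S=2, d=1, jump=-1, S_1=1
t=1: S=1, d=5, jump=-1, S_2=0
t=2: S=0, d=2, jump=-3, S_3=-3
t=3: S=-3, d=9, jump=2, S_4=-1
t=4: S=-1, d=9, jump=2, S_5=1
t=5: S=1, d=1, jump=-1, S_6=0

3


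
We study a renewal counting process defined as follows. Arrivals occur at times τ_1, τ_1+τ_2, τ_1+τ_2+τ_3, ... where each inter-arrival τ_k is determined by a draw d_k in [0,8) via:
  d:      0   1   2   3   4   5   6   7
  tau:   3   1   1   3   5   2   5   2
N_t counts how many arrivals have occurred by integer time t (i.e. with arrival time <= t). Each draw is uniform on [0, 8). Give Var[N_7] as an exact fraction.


252584471/268435456

Inter-arrival values over d=0..7: [3, 1, 1, 3, 5, 2, 5, 2]
Each d has probability 1/8, so the pmf of τ is: f(1) = 1/4, f(2) = 1/4, f(3) = 1/4, f(5) = 1/4
Let p_n(j) = P(N_n = j), with p_0 = [1]. Condition on τ_1: p_n(0) = P(τ > n), and for j >= 1, p_n(j) = Σ_{k<=n} f(k)·p_{n−k}(j−1)
p_1 = [3/4, 1/4]  (j = 0..1)
p_2 = [1/2, 7/16, 1/16]  (j = 0..2)
p_3 = [1/4, 9/16, 11/64, 1/64]  (j = 0..3)
p_4 = [1/4, 3/8, 5/16, 15/256, 1/256]  (j = 0..4)
p_5 = [0, 1/2, 11/32, 35/256, 19/1024, 1/1024]  (j = 0..5)
p_6 = [0, 5/16, 27/64, 53/256, 27/512, 23/4096, 1/4096]  (j = 0..6)
p_7 = [0, 3/16, 13/32, 73/256, 103/1024, 77/4096, 27/16384, 1/16384]  (j = 0..7)
E[N_7] = Σ j·p_7(j) = 38701/16384;  E[N_7²] = Σ j²·p_7(j) = 106833/16384
Var[N_7] = 106833/16384 − (38701/16384)² = 252584471/268435456


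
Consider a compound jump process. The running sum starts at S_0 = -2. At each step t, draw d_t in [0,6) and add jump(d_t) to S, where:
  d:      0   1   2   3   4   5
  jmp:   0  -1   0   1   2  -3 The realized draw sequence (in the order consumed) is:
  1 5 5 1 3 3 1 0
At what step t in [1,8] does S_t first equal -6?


2

t=0: S=-2, d=1, jump=-1, S_1=-3
t=1: S=-3, d=5, jump=-3, S_2=-6
t=2: S=-6, d=5, jump=-3, S_3=-9
t=3: S=-9, d=1, jump=-1, S_4=-10
t=4: S=-10, d=3, jump=1, S_5=-9
t=5: S=-9, d=3, jump=1, S_6=-8
t=6: S=-8, d=1, jump=-1, S_7=-9
t=7: S=-9, d=0, jump=0, S_8=-9


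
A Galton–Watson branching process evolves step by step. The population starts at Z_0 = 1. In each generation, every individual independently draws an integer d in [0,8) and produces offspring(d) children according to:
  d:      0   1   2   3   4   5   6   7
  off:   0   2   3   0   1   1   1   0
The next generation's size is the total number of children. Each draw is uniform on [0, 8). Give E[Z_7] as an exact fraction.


1

Outcome values over d=0..7: [0, 2, 3, 0, 1, 1, 1, 0]
Σy = 8, Σy² = 16, M = 8
μ = 8/8 = 1,  σ² = 16/8 − (1)² = 1
E[Z_0] = 1
E[Z_1] = 1·E[Z_0] = 1
E[Z_2] = 1·E[Z_1] = 1
E[Z_3] = 1·E[Z_2] = 1
E[Z_4] = 1·E[Z_3] = 1
E[Z_5] = 1·E[Z_4] = 1
E[Z_6] = 1·E[Z_5] = 1
E[Z_7] = 1·E[Z_6] = 1


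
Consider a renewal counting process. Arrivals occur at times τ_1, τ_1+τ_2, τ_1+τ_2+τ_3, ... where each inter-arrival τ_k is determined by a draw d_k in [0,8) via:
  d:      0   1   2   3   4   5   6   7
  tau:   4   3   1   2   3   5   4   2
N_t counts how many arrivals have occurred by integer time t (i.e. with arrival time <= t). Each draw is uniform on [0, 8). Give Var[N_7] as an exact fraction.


2408050941551/4398046511104

Inter-arrival values over d=0..7: [4, 3, 1, 2, 3, 5, 4, 2]
Each d has probability 1/8, so the pmf of τ is: f(1) = 1/8, f(2) = 1/4, f(3) = 1/4, f(4) = 1/4, f(5) = 1/8
Let p_n(j) = P(N_n = j), with p_0 = [1]. Condition on τ_1: p_n(0) = P(τ > n), and for j >= 1, p_n(j) = Σ_{k<=n} f(k)·p_{n−k}(j−1)
p_1 = [7/8, 1/8]  (j = 0..1)
p_2 = [5/8, 23/64, 1/64]  (j = 0..2)
p_3 = [3/8, 35/64, 39/512, 1/512]  (j = 0..3)
p_4 = [1/8, 43/64, 97/512, 55/4096, 1/4096]  (j = 0..4)
p_5 = [0, 39/64, 175/512, 191/4096, 71/32768, 1/32768]  (j = 0..5)
p_6 = [0, 25/64, 249/512, 463/4096, 317/32768, 87/262144, 1/262144]  (j = 0..6)
p_7 = [0, 13/64, 141/256, 879/4096, 971/32768, 475/262144, 103/2097152, 1/2097152]  (j = 0..7)
E[N_7] = Σ j·p_7(j) = 4354473/2097152;  E[N_7²] = Σ j²·p_7(j) = 10189765/2097152
Var[N_7] = 10189765/2097152 − (4354473/2097152)² = 2408050941551/4398046511104


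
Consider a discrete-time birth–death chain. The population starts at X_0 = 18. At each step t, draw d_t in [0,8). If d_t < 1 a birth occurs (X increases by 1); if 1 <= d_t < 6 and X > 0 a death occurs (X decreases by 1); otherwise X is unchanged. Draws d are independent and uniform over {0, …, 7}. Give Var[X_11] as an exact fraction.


11/2

X can drop by at most 1 per step and X_0 = 18 > T = 11, so X_t >= 18 − t >= 7 > 0 for every t <= 11: the floor at 0 (the 'and X > 0' condition) never binds. Hence X_11 = X_0 + Σ_{t<11} Y_t with i.i.d. increments Y_t = y(d_t) ∈ {+1, −1, 0}.
Outcome values over d=0..7: [1, -1, -1, -1, -1, -1, 0, 0]
Σy = -4, Σy² = 6, M = 8
μ = -4/8 = -1/2,  σ² = 6/8 − (-1/2)² = 1/2
Independent increments: Var[X_11] = 11·σ² = 11·(1/2) = 11/2


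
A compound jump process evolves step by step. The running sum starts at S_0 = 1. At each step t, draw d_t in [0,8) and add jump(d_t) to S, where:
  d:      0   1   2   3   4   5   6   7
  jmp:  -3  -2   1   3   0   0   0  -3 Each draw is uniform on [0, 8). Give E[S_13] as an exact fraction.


-11/2

Outcome values over d=0..7: [-3, -2, 1, 3, 0, 0, 0, -3]
Σy = -4, Σy² = 32, M = 8
μ = -4/8 = -1/2,  σ² = 32/8 − (-1/2)² = 15/4
E[S_13] = 1 + 13·(-1/2) = -11/2
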